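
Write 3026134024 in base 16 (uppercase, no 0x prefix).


3026134024 = B45F2408 hex

B45F2408


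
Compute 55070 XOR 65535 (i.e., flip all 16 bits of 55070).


55070 ^ 65535 = 10465

10465


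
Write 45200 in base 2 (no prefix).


45200 = 1011000010010000 in binary

1011000010010000


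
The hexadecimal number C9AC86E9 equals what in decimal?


C9AC86E9 hex = 3383527145 decimal

3383527145


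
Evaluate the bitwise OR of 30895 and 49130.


0b111100010101111 | 0b1011111111101010 = 0b1111111111101111 = 65519

65519


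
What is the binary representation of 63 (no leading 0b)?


63 = 111111 in binary

111111


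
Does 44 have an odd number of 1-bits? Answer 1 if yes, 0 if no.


0b101100 has 3 ones => parity 1

1


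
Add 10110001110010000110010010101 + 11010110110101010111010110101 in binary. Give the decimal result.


10110001110010000110010010101 + 11010110110101010111010110101 = 110001000100111011101101001010 = 823376714

823376714


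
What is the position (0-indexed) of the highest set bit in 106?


0b1101010. Highest set bit at position 6

6


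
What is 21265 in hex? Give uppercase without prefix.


21265 = 5311 hex

5311


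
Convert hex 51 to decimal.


51 hex = 81 decimal

81


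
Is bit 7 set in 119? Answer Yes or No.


0b1110111, bit 7 = 0. No

No


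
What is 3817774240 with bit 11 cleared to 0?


3817774240 & ~(1 << 11) = 3817772192

3817772192


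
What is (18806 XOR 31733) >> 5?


Step 1: 18806 ^ 31733 = 12931
Step 2: 12931 >> 5 = 404

404


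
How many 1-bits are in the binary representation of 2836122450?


0b10101001000010111100101101010010 has 15 set bits

15


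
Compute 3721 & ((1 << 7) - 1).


3721 & 127 = 9

9


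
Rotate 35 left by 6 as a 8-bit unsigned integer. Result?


Rotate 0b100011 left by 6 (8-bit) = 0b11001000 = 200

200


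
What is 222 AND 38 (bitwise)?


0b11011110 & 0b100110 = 0b110 = 6

6


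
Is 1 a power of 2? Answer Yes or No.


0b1. Only one bit set => Yes

Yes


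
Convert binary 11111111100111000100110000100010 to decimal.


11111111100111000100110000100010 in decimal = 4288433186

4288433186


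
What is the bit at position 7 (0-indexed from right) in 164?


0b10100100, position 7 = 1

1


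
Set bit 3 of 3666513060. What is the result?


3666513060 | (1 << 3) = 3666513060 | 8 = 3666513068

3666513068


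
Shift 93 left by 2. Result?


0b1011101 << 2 = 0b101110100 = 372

372


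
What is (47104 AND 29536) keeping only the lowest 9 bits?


Step 1: 47104 & 29536 = 12288
Step 2: 12288 & 511 = 0

0


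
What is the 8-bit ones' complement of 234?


234 ^ 255 = 21

21


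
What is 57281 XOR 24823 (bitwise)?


0b1101111111000001 ^ 0b110000011110111 = 0b1011111100110110 = 48950

48950


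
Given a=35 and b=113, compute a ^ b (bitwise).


35 ^ 113 = 82

82


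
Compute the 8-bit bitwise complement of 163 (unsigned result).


~0b10100011 = 0b1011100 = 92 (8-bit unsigned)

92


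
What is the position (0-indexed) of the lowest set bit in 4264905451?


0b11111110001101010100101011101011. Lowest set bit at position 0

0


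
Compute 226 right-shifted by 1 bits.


0b11100010 >> 1 = 0b1110001 = 113

113


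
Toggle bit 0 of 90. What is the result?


90 ^ (1 << 0) = 90 ^ 1 = 91

91


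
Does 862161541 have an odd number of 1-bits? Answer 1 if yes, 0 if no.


0b110011011000111000101010000101 has 14 ones => parity 0

0


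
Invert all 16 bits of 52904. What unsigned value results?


52904 ^ 65535 = 12631

12631


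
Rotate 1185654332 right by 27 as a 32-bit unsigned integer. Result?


Rotate 0b1000110101010111010011000111100 right by 27 (32-bit) = 0b11010101011101001100011110001000 = 3581200264

3581200264


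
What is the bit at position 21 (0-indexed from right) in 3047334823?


0b10110101101000101010001110100111, position 21 = 1

1


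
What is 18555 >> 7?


0b100100001111011 >> 7 = 0b10010000 = 144

144


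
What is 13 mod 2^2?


13 & 3 = 1

1


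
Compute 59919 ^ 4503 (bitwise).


0b1110101000001111 ^ 0b1000110010111 = 0b1111101110011000 = 64408

64408


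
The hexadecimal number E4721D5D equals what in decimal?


E4721D5D hex = 3832683869 decimal

3832683869


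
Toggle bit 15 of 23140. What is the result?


23140 ^ (1 << 15) = 23140 ^ 32768 = 55908

55908


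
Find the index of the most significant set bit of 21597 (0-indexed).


0b101010001011101. Highest set bit at position 14

14


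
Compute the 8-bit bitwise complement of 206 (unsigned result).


~0b11001110 = 0b110001 = 49 (8-bit unsigned)

49


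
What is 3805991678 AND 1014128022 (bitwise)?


0b11100010110110101101001011111110 & 0b111100011100100101110110010110 = 0b100000010100100101000010010110 = 542265494

542265494


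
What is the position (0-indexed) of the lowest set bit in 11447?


0b10110010110111. Lowest set bit at position 0

0


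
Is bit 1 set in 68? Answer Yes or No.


0b1000100, bit 1 = 0. No

No


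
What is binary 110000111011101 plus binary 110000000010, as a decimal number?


110000111011101 + 110000000010 = 110110111011111 = 28127

28127


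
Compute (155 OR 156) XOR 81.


Step 1: 155 | 156 = 159
Step 2: 159 ^ 81 = 206

206


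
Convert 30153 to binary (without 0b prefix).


30153 = 111010111001001 in binary

111010111001001


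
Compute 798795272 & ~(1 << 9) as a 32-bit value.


798795272 & ~(1 << 9) = 798794760

798794760


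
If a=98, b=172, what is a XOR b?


98 ^ 172 = 206

206


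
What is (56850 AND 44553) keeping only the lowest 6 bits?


Step 1: 56850 & 44553 = 36352
Step 2: 36352 & 63 = 0

0


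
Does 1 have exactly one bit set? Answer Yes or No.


0b1. Only one bit set => Yes

Yes


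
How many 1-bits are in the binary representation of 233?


0b11101001 has 5 set bits

5


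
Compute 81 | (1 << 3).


81 | (1 << 3) = 81 | 8 = 89

89


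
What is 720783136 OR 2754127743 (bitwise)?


0b101010111101100100011100100000 | 0b10100100001010001010011101111111 = 0b10101110111111101110011101111111 = 2935940991

2935940991


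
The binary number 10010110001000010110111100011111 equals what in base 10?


10010110001000010110111100011111 in decimal = 2518773535

2518773535


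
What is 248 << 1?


0b11111000 << 1 = 0b111110000 = 496

496


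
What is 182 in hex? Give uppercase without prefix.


182 = B6 hex

B6


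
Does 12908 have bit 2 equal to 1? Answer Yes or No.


0b11001001101100, bit 2 = 1. Yes

Yes


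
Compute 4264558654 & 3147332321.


0b11111110001100000000000000111110 & 0b10111011100110000111101011100001 = 0b10111010000100000000000000100000 = 3121610784

3121610784


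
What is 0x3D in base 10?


3D hex = 61 decimal

61


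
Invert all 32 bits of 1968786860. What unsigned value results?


1968786860 ^ 4294967295 = 2326180435

2326180435


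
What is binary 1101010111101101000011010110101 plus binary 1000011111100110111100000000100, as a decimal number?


1101010111101101000011010110101 + 1000011111100110111100000000100 = 10101110111010011111111010111001 = 2934570681

2934570681


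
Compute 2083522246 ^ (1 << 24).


2083522246 ^ (1 << 24) = 2083522246 ^ 16777216 = 2100299462

2100299462


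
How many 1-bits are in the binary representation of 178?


0b10110010 has 4 set bits

4


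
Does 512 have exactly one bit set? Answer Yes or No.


0b1000000000. Only one bit set => Yes

Yes


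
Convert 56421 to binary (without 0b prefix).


56421 = 1101110001100101 in binary

1101110001100101


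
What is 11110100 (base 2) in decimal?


11110100 in decimal = 244

244


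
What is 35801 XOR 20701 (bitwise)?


0b1000101111011001 ^ 0b101000011011101 = 0b1101101100000100 = 56068

56068


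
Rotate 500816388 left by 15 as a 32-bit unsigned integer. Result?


Rotate 0b11101110110011101101000000100 left by 15 (32-bit) = 0b11101101000000100000111011101100 = 3976335084

3976335084


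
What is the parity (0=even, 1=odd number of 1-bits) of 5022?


0b1001110011110 has 8 ones => parity 0

0


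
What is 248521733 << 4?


0b1110110100000010010000000101 << 4 = 0b11101101000000100100000001010000 = 3976347728

3976347728


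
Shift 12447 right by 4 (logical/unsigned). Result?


0b11000010011111 >> 4 = 0b1100001001 = 777

777


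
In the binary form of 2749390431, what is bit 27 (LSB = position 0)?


0b10100011111000000101111001011111, position 27 = 0

0


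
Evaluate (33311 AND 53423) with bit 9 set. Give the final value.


Step 1: 33311 & 53423 = 32783
Step 2: 32783 | (1 << 9) = 32783 | 512 = 33295

33295


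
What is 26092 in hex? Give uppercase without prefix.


26092 = 65EC hex

65EC


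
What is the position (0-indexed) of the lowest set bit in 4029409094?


0b11110000001010111110011101000110. Lowest set bit at position 1

1


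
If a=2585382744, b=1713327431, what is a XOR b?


2585382744 ^ 1713327431 = 4228284959

4228284959


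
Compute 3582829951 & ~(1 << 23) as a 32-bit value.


3582829951 & ~(1 << 23) = 3574441343

3574441343


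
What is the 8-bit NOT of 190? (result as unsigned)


~0b10111110 = 0b1000001 = 65 (8-bit unsigned)

65


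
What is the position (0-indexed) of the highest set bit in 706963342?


0b101010001000110110011110001110. Highest set bit at position 29

29


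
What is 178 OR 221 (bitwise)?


0b10110010 | 0b11011101 = 0b11111111 = 255

255


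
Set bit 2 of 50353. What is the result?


50353 | (1 << 2) = 50353 | 4 = 50357

50357


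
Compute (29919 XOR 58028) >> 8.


Step 1: 29919 ^ 58028 = 38515
Step 2: 38515 >> 8 = 150

150


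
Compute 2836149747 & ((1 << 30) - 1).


2836149747 & 1073741823 = 688666099

688666099


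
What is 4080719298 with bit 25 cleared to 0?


4080719298 & ~(1 << 25) = 4047164866

4047164866


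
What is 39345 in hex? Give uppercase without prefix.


39345 = 99B1 hex

99B1


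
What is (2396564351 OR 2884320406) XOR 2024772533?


Step 1: 2396564351 | 2884320406 = 2952511487
Step 2: 2952511487 ^ 2024772533 = 3612617802

3612617802


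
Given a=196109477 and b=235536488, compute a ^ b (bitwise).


196109477 ^ 235536488 = 96101581

96101581


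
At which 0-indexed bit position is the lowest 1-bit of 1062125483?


0b111111010011101011111110101011. Lowest set bit at position 0

0


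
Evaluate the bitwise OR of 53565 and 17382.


0b1101000100111101 | 0b100001111100110 = 0b1101001111111111 = 54271

54271


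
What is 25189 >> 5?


0b110001001100101 >> 5 = 0b1100010011 = 787

787


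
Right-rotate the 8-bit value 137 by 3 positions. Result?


Rotate 0b10001001 right by 3 (8-bit) = 0b110001 = 49

49


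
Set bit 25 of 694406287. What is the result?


694406287 | (1 << 25) = 694406287 | 33554432 = 727960719

727960719


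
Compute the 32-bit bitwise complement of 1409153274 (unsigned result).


~0b1010011111111011111100011111010 = 0b10101100000000100000011100000101 = 2885814021 (32-bit unsigned)

2885814021


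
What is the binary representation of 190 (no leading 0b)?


190 = 10111110 in binary

10111110


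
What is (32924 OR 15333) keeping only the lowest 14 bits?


Step 1: 32924 | 15333 = 48125
Step 2: 48125 & 16383 = 15357

15357


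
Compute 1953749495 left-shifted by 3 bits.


0b1110100011100111101100111110111 << 3 = 0b1110100011100111101100111110111000 = 15629995960

15629995960


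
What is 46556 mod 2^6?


46556 & 63 = 28

28


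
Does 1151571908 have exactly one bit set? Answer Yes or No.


0b1000100101000111001011111000100. Multiple bits set => No

No


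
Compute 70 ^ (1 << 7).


70 ^ (1 << 7) = 70 ^ 128 = 198

198


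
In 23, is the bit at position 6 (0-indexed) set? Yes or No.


0b10111, bit 6 = 0. No

No


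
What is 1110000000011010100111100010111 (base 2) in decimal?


1110000000011010100111100010111 in decimal = 1879920407

1879920407


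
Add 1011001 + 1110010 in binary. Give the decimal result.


1011001 + 1110010 = 11001011 = 203

203


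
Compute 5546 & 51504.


0b1010110101010 & 0b1100100100110000 = 0b100100000 = 288

288


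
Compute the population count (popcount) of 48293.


0b1011110010100101 has 9 set bits

9


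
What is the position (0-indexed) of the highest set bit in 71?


0b1000111. Highest set bit at position 6

6


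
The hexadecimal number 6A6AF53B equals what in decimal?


6A6AF53B hex = 1785394491 decimal

1785394491


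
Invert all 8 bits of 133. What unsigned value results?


133 ^ 255 = 122

122


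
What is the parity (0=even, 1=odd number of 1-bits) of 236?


0b11101100 has 5 ones => parity 1

1


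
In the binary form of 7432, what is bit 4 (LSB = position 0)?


0b1110100001000, position 4 = 0

0


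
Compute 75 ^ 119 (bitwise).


0b1001011 ^ 0b1110111 = 0b111100 = 60

60


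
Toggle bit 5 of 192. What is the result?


192 ^ (1 << 5) = 192 ^ 32 = 224

224


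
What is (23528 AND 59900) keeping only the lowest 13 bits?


Step 1: 23528 & 59900 = 18920
Step 2: 18920 & 8191 = 2536

2536


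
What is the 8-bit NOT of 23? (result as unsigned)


~0b10111 = 0b11101000 = 232 (8-bit unsigned)

232


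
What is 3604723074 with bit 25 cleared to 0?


3604723074 & ~(1 << 25) = 3571168642

3571168642


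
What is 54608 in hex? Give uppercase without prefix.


54608 = D550 hex

D550


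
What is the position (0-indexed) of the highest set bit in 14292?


0b11011111010100. Highest set bit at position 13

13


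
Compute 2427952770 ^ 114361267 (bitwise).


0b10010000101101111001111010000010 ^ 0b110110100010000001110110011 = 0b10010110011001101001110100110001 = 2523307313

2523307313


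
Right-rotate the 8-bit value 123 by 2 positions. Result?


Rotate 0b1111011 right by 2 (8-bit) = 0b11011110 = 222

222


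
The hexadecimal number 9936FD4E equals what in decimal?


9936FD4E hex = 2570517838 decimal

2570517838


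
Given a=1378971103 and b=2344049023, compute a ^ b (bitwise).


1378971103 ^ 2344049023 = 3649451168

3649451168


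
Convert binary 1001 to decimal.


1001 in decimal = 9

9


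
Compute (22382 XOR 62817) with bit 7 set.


Step 1: 22382 ^ 62817 = 41487
Step 2: 41487 | (1 << 7) = 41487 | 128 = 41615

41615


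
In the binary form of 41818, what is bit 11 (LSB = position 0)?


0b1010001101011010, position 11 = 0

0


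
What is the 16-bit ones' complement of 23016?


23016 ^ 65535 = 42519

42519


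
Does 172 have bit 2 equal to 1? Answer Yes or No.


0b10101100, bit 2 = 1. Yes

Yes


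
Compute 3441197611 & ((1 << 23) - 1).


3441197611 & 8388607 = 1868331

1868331


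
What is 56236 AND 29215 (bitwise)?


0b1101101110101100 & 0b111001000011111 = 0b101001000001100 = 21004

21004


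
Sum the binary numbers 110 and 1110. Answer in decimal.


110 + 1110 = 10100 = 20

20


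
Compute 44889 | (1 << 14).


44889 | (1 << 14) = 44889 | 16384 = 61273

61273


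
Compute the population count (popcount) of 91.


0b1011011 has 5 set bits

5


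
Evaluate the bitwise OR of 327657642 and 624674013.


0b10011100001111010100010101010 | 0b100101001110111100010011011101 = 0b110111101111111110110011111111 = 935324927

935324927


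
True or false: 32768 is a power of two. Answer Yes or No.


0b1000000000000000. Only one bit set => Yes

Yes


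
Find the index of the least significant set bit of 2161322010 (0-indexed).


0b10000000110100110010100000011010. Lowest set bit at position 1

1


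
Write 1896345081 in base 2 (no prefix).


1896345081 = 1110001000001111110110111111001 in binary

1110001000001111110110111111001


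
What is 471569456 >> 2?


0b11100000110111001010000110000 >> 2 = 0b111000001101110010100001100 = 117892364

117892364


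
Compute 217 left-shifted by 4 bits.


0b11011001 << 4 = 0b110110010000 = 3472

3472


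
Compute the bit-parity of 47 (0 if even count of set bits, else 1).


0b101111 has 5 ones => parity 1

1


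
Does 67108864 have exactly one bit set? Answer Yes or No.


0b100000000000000000000000000. Only one bit set => Yes

Yes


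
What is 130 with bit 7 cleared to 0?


130 & ~(1 << 7) = 2

2


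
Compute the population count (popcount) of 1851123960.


0b1101110010101011110100011111000 has 18 set bits

18


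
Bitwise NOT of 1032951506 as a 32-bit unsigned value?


~0b111101100100011001011011010010 = 0b11000010011011100110100100101101 = 3262015789 (32-bit unsigned)

3262015789


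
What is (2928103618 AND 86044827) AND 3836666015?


Step 1: 2928103618 & 86044827 = 67129474
Step 2: 67129474 & 3836666015 = 67125378

67125378


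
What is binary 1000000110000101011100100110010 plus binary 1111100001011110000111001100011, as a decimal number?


1000000110000101011100100110010 + 1111100001011110000111001100011 = 10111100111100011100011110010101 = 3169961877

3169961877


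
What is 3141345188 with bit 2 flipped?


3141345188 ^ (1 << 2) = 3141345188 ^ 4 = 3141345184

3141345184


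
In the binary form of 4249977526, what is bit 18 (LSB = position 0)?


0b11111101010100011000001010110110, position 18 = 0

0


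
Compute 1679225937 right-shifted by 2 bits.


0b1100100000101101111010001010001 >> 2 = 0b11001000001011011110100010100 = 419806484

419806484


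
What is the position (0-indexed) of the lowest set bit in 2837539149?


0b10101001001000010110100101001101. Lowest set bit at position 0

0


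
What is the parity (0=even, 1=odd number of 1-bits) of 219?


0b11011011 has 6 ones => parity 0

0


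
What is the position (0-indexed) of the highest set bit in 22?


0b10110. Highest set bit at position 4

4


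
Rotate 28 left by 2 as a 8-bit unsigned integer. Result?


Rotate 0b11100 left by 2 (8-bit) = 0b1110000 = 112

112


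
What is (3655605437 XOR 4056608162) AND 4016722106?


Step 1: 3655605437 ^ 4056608162 = 674165023
Step 2: 674165023 & 4016722106 = 673861658

673861658


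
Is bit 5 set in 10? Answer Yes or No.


0b1010, bit 5 = 0. No

No


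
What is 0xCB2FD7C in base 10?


CB2FD7C hex = 213056892 decimal

213056892


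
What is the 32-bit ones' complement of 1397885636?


1397885636 ^ 4294967295 = 2897081659

2897081659


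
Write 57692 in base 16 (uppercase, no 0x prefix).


57692 = E15C hex

E15C


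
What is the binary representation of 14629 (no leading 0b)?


14629 = 11100100100101 in binary

11100100100101


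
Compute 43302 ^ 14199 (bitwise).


0b1010100100100110 ^ 0b11011101110111 = 0b1001111001010001 = 40529

40529


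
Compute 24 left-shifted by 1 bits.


0b11000 << 1 = 0b110000 = 48

48


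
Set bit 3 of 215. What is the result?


215 | (1 << 3) = 215 | 8 = 223

223


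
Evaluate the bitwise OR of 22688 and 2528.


0b101100010100000 | 0b100111100000 = 0b101100111100000 = 23008

23008


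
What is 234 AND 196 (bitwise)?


0b11101010 & 0b11000100 = 0b11000000 = 192

192


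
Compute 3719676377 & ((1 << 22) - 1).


3719676377 & 4194303 = 3523033

3523033


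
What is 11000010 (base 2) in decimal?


11000010 in decimal = 194

194


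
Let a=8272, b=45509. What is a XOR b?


8272 ^ 45509 = 37269

37269


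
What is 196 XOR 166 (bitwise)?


0b11000100 ^ 0b10100110 = 0b1100010 = 98

98


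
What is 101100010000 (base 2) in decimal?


101100010000 in decimal = 2832

2832


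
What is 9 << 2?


0b1001 << 2 = 0b100100 = 36

36


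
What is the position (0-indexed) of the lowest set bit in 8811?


0b10001001101011. Lowest set bit at position 0

0


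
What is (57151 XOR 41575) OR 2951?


Step 1: 57151 ^ 41575 = 32088
Step 2: 32088 | 2951 = 32735

32735


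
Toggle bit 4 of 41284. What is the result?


41284 ^ (1 << 4) = 41284 ^ 16 = 41300

41300


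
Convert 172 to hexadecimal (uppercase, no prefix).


172 = AC hex

AC


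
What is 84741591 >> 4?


0b101000011010000110111010111 >> 4 = 0b10100001101000011011101 = 5296349

5296349


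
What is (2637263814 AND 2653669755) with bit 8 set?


Step 1: 2637263814 & 2653669755 = 2619425090
Step 2: 2619425090 | (1 << 8) = 2619425090 | 256 = 2619425090

2619425090


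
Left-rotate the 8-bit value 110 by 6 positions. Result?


Rotate 0b1101110 left by 6 (8-bit) = 0b10011011 = 155

155


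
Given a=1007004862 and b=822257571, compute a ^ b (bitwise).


1007004862 ^ 822257571 = 218565405

218565405


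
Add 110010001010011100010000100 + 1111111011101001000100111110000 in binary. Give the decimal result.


110010001010011100010000100 + 1111111011101001000100111110000 = 10000101101110011100001001110100 = 2243543668

2243543668


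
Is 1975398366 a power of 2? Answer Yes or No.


0b1110101101111100010111111011110. Multiple bits set => No

No


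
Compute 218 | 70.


0b11011010 | 0b1000110 = 0b11011110 = 222

222


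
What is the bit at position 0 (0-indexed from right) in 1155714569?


0b1000100111000101100111000001001, position 0 = 1

1


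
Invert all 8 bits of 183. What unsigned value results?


183 ^ 255 = 72

72


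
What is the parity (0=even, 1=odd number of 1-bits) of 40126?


0b1001110010111110 has 10 ones => parity 0

0


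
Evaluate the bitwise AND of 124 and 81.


0b1111100 & 0b1010001 = 0b1010000 = 80

80


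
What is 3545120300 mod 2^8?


3545120300 & 255 = 44

44


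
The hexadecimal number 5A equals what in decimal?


5A hex = 90 decimal

90


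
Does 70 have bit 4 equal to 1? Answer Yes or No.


0b1000110, bit 4 = 0. No

No


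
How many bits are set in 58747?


0b1110010101111011 has 11 set bits

11


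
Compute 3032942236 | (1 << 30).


3032942236 | (1 << 30) = 3032942236 | 1073741824 = 4106684060

4106684060


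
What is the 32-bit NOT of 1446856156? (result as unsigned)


~0b1010110001111010100010111011100 = 0b10101001110000101011101000100011 = 2848111139 (32-bit unsigned)

2848111139


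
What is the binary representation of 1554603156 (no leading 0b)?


1554603156 = 1011100101010010101110010010100 in binary

1011100101010010101110010010100


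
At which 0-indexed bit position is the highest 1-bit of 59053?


0b1110011010101101. Highest set bit at position 15

15


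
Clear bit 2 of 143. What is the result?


143 & ~(1 << 2) = 139

139


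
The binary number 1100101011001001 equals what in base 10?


1100101011001001 in decimal = 51913

51913


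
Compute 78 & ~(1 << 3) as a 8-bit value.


78 & ~(1 << 3) = 70

70


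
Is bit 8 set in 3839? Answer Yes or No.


0b111011111111, bit 8 = 0. No

No


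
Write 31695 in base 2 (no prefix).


31695 = 111101111001111 in binary

111101111001111


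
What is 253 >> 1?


0b11111101 >> 1 = 0b1111110 = 126

126


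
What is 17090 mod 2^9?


17090 & 511 = 194

194


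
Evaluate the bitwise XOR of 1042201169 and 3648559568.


0b111110000111101011101001010001 ^ 0b11011001011110001001100111010000 = 0b11100111011001100010001110000001 = 3882230657

3882230657


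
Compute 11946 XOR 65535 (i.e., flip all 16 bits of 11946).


11946 ^ 65535 = 53589

53589


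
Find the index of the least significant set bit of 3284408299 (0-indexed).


0b11000011110001000001011111101011. Lowest set bit at position 0

0


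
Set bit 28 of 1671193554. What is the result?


1671193554 | (1 << 28) = 1671193554 | 268435456 = 1939629010

1939629010


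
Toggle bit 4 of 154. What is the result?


154 ^ (1 << 4) = 154 ^ 16 = 138

138


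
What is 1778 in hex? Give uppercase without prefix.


1778 = 6F2 hex

6F2


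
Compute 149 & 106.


0b10010101 & 0b1101010 = 0b0 = 0

0


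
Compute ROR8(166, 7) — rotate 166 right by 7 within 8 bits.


Rotate 0b10100110 right by 7 (8-bit) = 0b1001101 = 77

77


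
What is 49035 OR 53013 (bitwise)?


0b1011111110001011 | 0b1100111100010101 = 0b1111111110011111 = 65439

65439


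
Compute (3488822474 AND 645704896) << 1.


Step 1: 3488822474 & 645704896 = 108012736
Step 2: 108012736 << 1 = 216025472

216025472


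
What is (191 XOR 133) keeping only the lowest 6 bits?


Step 1: 191 ^ 133 = 58
Step 2: 58 & 63 = 58

58


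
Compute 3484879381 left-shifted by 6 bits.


0b11001111101101110000101000010101 << 6 = 0b11001111101101110000101000010101000000 = 223032280384

223032280384


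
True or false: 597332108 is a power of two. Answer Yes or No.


0b100011100110101001000010001100. Multiple bits set => No

No


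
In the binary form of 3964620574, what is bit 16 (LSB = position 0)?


0b11101100010011110100111100011110, position 16 = 1

1


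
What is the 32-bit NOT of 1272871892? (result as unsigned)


~0b1001011110111100111101111010100 = 0b10110100001000011000010000101011 = 3022095403 (32-bit unsigned)

3022095403


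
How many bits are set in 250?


0b11111010 has 6 set bits

6


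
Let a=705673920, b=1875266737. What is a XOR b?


705673920 ^ 1875266737 = 1170863729

1170863729


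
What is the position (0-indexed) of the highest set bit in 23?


0b10111. Highest set bit at position 4

4


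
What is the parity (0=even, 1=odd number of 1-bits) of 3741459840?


0b11011111000000100010010110000000 has 12 ones => parity 0

0


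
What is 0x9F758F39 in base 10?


9F758F39 hex = 2675281721 decimal

2675281721


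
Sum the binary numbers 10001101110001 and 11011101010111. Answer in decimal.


10001101110001 + 11011101010111 = 101101011001000 = 23240

23240


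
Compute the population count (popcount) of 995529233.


0b111011010101101001001000010001 has 14 set bits

14


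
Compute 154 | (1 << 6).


154 | (1 << 6) = 154 | 64 = 218

218


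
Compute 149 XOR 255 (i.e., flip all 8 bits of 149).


149 ^ 255 = 106

106


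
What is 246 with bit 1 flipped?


246 ^ (1 << 1) = 246 ^ 2 = 244

244


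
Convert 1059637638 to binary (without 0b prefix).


1059637638 = 111111001010001100100110000110 in binary

111111001010001100100110000110


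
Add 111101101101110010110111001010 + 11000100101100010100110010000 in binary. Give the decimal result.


111101101101110010110111001010 + 11000100101100010100110010000 = 1010110010011010101011101011010 = 1447909210

1447909210


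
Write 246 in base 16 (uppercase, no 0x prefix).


246 = F6 hex

F6


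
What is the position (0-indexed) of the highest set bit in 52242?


0b1100110000010010. Highest set bit at position 15

15


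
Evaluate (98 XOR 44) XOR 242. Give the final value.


Step 1: 98 ^ 44 = 78
Step 2: 78 ^ 242 = 188

188


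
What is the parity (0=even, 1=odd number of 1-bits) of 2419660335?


0b10010000001110010001011000101111 has 14 ones => parity 0

0


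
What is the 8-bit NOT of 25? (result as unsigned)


~0b11001 = 0b11100110 = 230 (8-bit unsigned)

230


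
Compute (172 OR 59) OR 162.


Step 1: 172 | 59 = 191
Step 2: 191 | 162 = 191

191


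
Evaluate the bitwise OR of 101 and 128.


0b1100101 | 0b10000000 = 0b11100101 = 229

229


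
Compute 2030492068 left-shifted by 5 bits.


0b1111001000001101101100110100100 << 5 = 0b111100100000110110110011010010000000 = 64975746176

64975746176


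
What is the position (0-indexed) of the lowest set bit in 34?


0b100010. Lowest set bit at position 1

1


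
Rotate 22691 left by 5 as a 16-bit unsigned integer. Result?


Rotate 0b101100010100011 left by 5 (16-bit) = 0b1010001101011 = 5227

5227


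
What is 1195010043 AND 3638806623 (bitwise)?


0b1000111001110100110011111111011 & 0b11011000111000111100100001011111 = 0b1000000001000100100000001011011 = 1075986523

1075986523


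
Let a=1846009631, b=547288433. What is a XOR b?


1846009631 ^ 547288433 = 1318660718

1318660718


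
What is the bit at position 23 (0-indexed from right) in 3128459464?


0b10111010011110001000000011001000, position 23 = 0

0


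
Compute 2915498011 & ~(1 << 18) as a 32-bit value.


2915498011 & ~(1 << 18) = 2915235867

2915235867


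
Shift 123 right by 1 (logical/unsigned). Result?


0b1111011 >> 1 = 0b111101 = 61

61


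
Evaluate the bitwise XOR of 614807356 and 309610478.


0b100100101001010011011100111100 ^ 0b10010011101000100011111101110 = 0b110110110100010111000011010010 = 919695570

919695570


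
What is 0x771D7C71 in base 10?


771D7C71 hex = 1998421105 decimal

1998421105


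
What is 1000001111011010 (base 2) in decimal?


1000001111011010 in decimal = 33754

33754


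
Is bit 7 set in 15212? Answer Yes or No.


0b11101101101100, bit 7 = 0. No

No


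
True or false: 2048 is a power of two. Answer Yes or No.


0b100000000000. Only one bit set => Yes

Yes


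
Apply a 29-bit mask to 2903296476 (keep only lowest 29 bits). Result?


2903296476 & 536870911 = 218941916

218941916


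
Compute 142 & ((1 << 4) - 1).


142 & 15 = 14

14


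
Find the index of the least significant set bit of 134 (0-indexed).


0b10000110. Lowest set bit at position 1

1


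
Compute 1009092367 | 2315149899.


0b111100001001011000011100001111 | 0b10001001111111100110001001001011 = 0b10111101111111111110011101001111 = 3187664719

3187664719


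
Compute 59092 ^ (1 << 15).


59092 ^ (1 << 15) = 59092 ^ 32768 = 26324

26324


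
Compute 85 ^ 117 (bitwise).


0b1010101 ^ 0b1110101 = 0b100000 = 32

32


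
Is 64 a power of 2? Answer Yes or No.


0b1000000. Only one bit set => Yes

Yes


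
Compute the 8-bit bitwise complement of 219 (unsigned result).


~0b11011011 = 0b100100 = 36 (8-bit unsigned)

36


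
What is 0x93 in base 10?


93 hex = 147 decimal

147


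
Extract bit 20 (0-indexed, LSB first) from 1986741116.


0b1110110011010110100001101111100, position 20 = 0

0


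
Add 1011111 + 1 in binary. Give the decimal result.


1011111 + 1 = 1100000 = 96

96


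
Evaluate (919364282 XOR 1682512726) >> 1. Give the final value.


Step 1: 919364282 ^ 1682512726 = 1384479212
Step 2: 1384479212 >> 1 = 692239606

692239606


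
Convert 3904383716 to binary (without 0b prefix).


3904383716 = 11101000101110000010101011100100 in binary

11101000101110000010101011100100


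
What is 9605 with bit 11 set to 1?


9605 | (1 << 11) = 9605 | 2048 = 11653

11653


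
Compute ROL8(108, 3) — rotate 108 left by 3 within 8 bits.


Rotate 0b1101100 left by 3 (8-bit) = 0b1100011 = 99

99


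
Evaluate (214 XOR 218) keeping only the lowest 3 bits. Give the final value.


Step 1: 214 ^ 218 = 12
Step 2: 12 & 7 = 4

4


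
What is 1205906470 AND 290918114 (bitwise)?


0b1000111111000001010110000100110 & 0b10001010101110000111011100010 = 0b1010000000000110000100010 = 20974626

20974626


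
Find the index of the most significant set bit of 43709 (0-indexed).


0b1010101010111101. Highest set bit at position 15

15


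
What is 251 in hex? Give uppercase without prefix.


251 = FB hex

FB


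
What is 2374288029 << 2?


0b10001101100001001100001010011101 << 2 = 0b1000110110000100110000101001110100 = 9497152116

9497152116


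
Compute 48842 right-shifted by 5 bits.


0b1011111011001010 >> 5 = 0b10111110110 = 1526

1526


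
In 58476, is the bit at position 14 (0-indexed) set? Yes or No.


0b1110010001101100, bit 14 = 1. Yes

Yes


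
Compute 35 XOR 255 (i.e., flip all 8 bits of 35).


35 ^ 255 = 220

220


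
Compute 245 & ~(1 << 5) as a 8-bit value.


245 & ~(1 << 5) = 213

213


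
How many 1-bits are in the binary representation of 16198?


0b11111101000110 has 9 set bits

9


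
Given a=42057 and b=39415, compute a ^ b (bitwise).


42057 ^ 39415 = 15806

15806


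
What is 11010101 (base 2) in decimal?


11010101 in decimal = 213

213


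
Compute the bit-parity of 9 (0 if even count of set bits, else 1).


0b1001 has 2 ones => parity 0

0


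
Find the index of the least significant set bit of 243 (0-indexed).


0b11110011. Lowest set bit at position 0

0


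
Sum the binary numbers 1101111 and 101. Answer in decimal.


1101111 + 101 = 1110100 = 116

116


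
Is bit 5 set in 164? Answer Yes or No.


0b10100100, bit 5 = 1. Yes

Yes


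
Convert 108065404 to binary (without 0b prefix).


108065404 = 110011100001111001001111100 in binary

110011100001111001001111100


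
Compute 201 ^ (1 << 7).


201 ^ (1 << 7) = 201 ^ 128 = 73

73


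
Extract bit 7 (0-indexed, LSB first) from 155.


0b10011011, position 7 = 1

1


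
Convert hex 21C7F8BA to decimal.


21C7F8BA hex = 566753466 decimal

566753466


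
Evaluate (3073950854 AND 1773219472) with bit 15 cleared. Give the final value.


Step 1: 3073950854 & 1773219472 = 556795008
Step 2: 556795008 & ~(1 << 15) = 556795008

556795008


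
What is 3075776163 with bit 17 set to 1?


3075776163 | (1 << 17) = 3075776163 | 131072 = 3075907235

3075907235


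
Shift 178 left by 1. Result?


0b10110010 << 1 = 0b101100100 = 356

356


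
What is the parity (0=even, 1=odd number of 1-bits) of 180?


0b10110100 has 4 ones => parity 0

0


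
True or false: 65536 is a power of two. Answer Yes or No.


0b10000000000000000. Only one bit set => Yes

Yes


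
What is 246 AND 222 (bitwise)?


0b11110110 & 0b11011110 = 0b11010110 = 214

214


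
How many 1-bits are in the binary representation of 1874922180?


0b1101111110000010000101011000100 has 14 set bits

14


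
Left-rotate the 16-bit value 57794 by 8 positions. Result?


Rotate 0b1110000111000010 left by 8 (16-bit) = 0b1100001011100001 = 49889

49889


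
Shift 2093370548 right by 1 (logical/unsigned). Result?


0b1111100110001100100110010110100 >> 1 = 0b111110011000110010011001011010 = 1046685274

1046685274


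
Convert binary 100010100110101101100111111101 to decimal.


100010100110101101100111111101 in decimal = 580573693

580573693


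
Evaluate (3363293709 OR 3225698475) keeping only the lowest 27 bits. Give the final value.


Step 1: 3363293709 | 3225698475 = 3363293871
Step 2: 3363293871 & 134217727 = 7850671

7850671


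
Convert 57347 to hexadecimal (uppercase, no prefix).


57347 = E003 hex

E003


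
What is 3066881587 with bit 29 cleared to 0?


3066881587 & ~(1 << 29) = 2530010675

2530010675


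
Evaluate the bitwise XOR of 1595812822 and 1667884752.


0b1011111000111100010101111010110 ^ 0b1100011011010011110011011010000 = 0b111100011101111100110100000110 = 1014484230

1014484230


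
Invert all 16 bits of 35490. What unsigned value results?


35490 ^ 65535 = 30045

30045


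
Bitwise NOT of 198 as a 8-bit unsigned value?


~0b11000110 = 0b111001 = 57 (8-bit unsigned)

57


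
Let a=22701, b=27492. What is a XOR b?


22701 ^ 27492 = 13257

13257


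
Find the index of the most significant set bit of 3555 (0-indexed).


0b110111100011. Highest set bit at position 11

11


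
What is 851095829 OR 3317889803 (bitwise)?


0b110010101110101011000100010101 | 0b11000101110000101111101100001011 = 0b11110111111110101111101100011111 = 4160420639

4160420639


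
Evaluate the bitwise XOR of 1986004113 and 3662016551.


0b1110110011000000000010010010001 ^ 0b11011010010001011111000000100111 = 0b10101100001001011111010010110110 = 2888168630

2888168630


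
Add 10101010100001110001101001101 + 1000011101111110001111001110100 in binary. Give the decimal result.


10101010100001110001101001101 + 1000011101111110001111001110100 = 1011001000100000000000111000001 = 1494221249

1494221249


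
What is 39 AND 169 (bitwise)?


0b100111 & 0b10101001 = 0b100001 = 33

33


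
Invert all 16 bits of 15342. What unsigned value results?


15342 ^ 65535 = 50193

50193


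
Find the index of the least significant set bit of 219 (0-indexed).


0b11011011. Lowest set bit at position 0

0


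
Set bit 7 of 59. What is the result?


59 | (1 << 7) = 59 | 128 = 187

187


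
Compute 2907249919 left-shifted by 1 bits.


0b10101101010010010001110011111111 << 1 = 0b101011010100100100011100111111110 = 5814499838

5814499838


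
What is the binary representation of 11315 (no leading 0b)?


11315 = 10110000110011 in binary

10110000110011


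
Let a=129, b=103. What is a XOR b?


129 ^ 103 = 230

230


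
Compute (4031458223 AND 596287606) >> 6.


Step 1: 4031458223 & 596287606 = 537534502
Step 2: 537534502 >> 6 = 8398976

8398976


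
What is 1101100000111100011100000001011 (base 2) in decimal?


1101100000111100011100000001011 in decimal = 1813919755

1813919755


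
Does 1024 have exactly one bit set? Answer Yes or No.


0b10000000000. Only one bit set => Yes

Yes


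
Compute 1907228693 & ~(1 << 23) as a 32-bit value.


1907228693 & ~(1 << 23) = 1898840085

1898840085


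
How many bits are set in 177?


0b10110001 has 4 set bits

4


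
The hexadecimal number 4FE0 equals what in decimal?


4FE0 hex = 20448 decimal

20448


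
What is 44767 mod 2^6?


44767 & 63 = 31

31


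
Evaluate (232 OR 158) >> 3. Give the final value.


Step 1: 232 | 158 = 254
Step 2: 254 >> 3 = 31

31


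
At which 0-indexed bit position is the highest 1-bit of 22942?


0b101100110011110. Highest set bit at position 14

14


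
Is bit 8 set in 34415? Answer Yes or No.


0b1000011001101111, bit 8 = 0. No

No


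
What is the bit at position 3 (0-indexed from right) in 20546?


0b101000001000010, position 3 = 0

0


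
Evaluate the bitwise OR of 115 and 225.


0b1110011 | 0b11100001 = 0b11110011 = 243

243


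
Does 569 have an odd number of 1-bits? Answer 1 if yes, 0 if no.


0b1000111001 has 5 ones => parity 1

1


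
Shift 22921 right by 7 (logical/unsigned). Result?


0b101100110001001 >> 7 = 0b10110011 = 179

179


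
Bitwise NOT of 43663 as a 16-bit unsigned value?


~0b1010101010001111 = 0b101010101110000 = 21872 (16-bit unsigned)

21872


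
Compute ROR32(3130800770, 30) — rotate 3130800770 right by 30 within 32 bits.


Rotate 0b10111010100111000011101010000010 right by 30 (32-bit) = 0b11101010011100001110101000001010 = 3933268490

3933268490


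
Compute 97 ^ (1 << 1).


97 ^ (1 << 1) = 97 ^ 2 = 99

99


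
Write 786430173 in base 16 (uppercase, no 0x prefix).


786430173 = 2EDFF8DD hex

2EDFF8DD


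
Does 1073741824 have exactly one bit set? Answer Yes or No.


0b1000000000000000000000000000000. Only one bit set => Yes

Yes


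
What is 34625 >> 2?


0b1000011101000001 >> 2 = 0b10000111010000 = 8656

8656


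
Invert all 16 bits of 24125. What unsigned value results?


24125 ^ 65535 = 41410

41410
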